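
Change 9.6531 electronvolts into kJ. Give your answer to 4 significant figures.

1.547 × 10^-21 kJ

1 electronvolt = 1.60218 × 10^-22 kJ.
Then 9.6531 × 1.60218 × 10^-22 ≈ 1.547 × 10^-21 kJ.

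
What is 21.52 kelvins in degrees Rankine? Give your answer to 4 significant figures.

38.74 °R

°R = K × 9/5.
Applying the formula gives 38.74 °R.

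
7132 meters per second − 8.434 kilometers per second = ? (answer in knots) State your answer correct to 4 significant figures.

7132 m/s = 13863.5 kn and 8.434 km/s = 16394.4 kn.
13863.5 − 16394.4 ≈ -2531 kn.

-2531 kn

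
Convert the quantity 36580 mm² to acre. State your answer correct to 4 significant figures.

9.039e-6 acre

1 square millimeter = 2.47105e-10 acres.
Then 36580 × 2.47105e-10 ≈ 9.039e-6 acre.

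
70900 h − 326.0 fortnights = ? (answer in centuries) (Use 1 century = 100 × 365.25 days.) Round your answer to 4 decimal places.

-0.0441 century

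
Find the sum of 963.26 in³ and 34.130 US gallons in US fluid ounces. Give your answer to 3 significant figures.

4900 US fl oz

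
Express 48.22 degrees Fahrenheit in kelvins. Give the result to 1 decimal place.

282.2 K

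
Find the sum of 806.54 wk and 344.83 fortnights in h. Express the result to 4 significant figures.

806.54 wk = 135499 h and 344.83 fortnight = 115863 h.
135499 + 115863 ≈ 251400 h.

251400 hours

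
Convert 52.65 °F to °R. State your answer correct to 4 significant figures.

512.3 °R

°R = °F + 459.67.
Applying the formula gives 512.3 °R.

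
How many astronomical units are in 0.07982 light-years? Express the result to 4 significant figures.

1 ly = 63241.1 astronomical units.
Thus 0.07982 × 63241.1 ≈ 5048 au.

5048 astronomical units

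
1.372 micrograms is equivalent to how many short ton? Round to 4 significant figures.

1.512e-12 short tons

1 microgram = 1.10231e-12 short ton.
So 1.372 × 1.10231e-12 ≈ 1.512e-12 short ton.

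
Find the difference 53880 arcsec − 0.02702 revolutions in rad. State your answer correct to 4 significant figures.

0.09145 radians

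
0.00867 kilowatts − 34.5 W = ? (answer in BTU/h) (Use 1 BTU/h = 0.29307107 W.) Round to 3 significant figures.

-88.1 BTU per hour

0.00867 kW = 29.5833 BTU/h and 34.5 W = 117.719 BTU/h.
29.5833 − 117.719 ≈ -88.1 BTU/h.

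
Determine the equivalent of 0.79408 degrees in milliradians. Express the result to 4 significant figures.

1 ° = 17.4533 mrad.
0.79408 × 17.4533 ≈ 13.86 mrad.

13.86 mrad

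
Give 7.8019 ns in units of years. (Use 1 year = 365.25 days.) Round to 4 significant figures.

2.472e-16 yr

1 ns = 3.16881e-17 years.
Then 7.8019 × 3.16881e-17 ≈ 2.472e-16 yr.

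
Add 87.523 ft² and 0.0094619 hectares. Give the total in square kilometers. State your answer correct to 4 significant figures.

0.0001028 km²

87.523 ft² = 8.13115e-6 km² and 0.0094619 ha = 9.46190e-5 km².
8.13115e-6 + 9.46190e-5 ≈ 0.0001028 km².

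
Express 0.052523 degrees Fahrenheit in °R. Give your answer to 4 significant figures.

°R = °F + 459.67.
Applying the formula gives 459.7 °R.

459.7 °R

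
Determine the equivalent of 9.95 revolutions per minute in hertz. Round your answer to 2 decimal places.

0.17 hertz

1 rpm = 0.0166667 hertz.
9.95 × 0.0166667 ≈ 0.17 Hz.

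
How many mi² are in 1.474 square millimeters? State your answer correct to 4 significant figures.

1 mm² = 3.86102e-13 square miles.
1.474 × 3.86102e-13 ≈ 5.691e-13 mi².

5.691e-13 square miles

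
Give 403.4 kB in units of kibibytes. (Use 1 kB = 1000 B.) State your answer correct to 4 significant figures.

1 kilobyte = 0.9765625 KiB.
Then 403.4 × 0.9765625 ≈ 393.9 KiB.

393.9 KiB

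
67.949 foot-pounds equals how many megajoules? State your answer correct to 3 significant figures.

9.21e-5 MJ

1 foot-pound = 1.35582e-6 megajoules.
Thus 67.949 × 1.35582e-6 ≈ 9.21e-5 MJ.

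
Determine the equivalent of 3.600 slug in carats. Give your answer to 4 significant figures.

262700 ct

1 slug = 72969.5 ct.
Then 3.600 × 72969.5 ≈ 262700 ct.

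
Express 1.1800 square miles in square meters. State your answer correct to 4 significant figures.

1 mi² = 2.58999 × 10^6 m².
Then 1.1800 × 2.58999 × 10^6 ≈ 3.056 × 10^6 m².

3.056 × 10^6 m²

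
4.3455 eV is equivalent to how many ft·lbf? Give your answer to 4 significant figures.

1 eV = 1.18170e-19 ft·lbf.
Thus 4.3455 × 1.18170e-19 ≈ 5.135e-19 ft·lbf.

5.135e-19 foot-pounds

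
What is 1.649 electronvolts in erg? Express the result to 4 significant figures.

1 eV = 1.60218e-12 ergs.
Then 1.649 × 1.60218e-12 ≈ 2.642e-12 erg.

2.642e-12 erg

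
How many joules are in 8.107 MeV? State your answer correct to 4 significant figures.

1 megaelectronvolt = 1.60218e-13 J.
So 8.107 × 1.60218e-13 ≈ 1.299e-12 J.

1.299e-12 J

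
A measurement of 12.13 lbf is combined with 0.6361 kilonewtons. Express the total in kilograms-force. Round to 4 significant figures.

12.13 lbf = 5.50208 kgf and 0.6361 kN = 64.8641 kgf.
5.50208 + 64.8641 ≈ 70.37 kgf.

70.37 kgf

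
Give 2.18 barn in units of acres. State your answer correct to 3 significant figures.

1 barn = 2.47105e-32 acre.
So 2.18 × 2.47105e-32 ≈ 5.39e-32 acre.

5.39e-32 acres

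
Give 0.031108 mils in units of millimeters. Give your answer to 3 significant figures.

0.000790 millimeters

1 mil = 0.0254000 mm.
0.031108 × 0.0254000 ≈ 0.000790 mm.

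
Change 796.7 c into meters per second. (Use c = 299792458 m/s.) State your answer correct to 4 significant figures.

1 c = 2.99792e+8 meters per second.
Thus 796.7 × 2.99792e+8 ≈ 2.388e+11 m/s.

2.388e+11 m/s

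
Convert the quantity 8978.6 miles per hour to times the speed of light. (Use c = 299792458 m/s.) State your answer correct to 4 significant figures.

1 mile per hour = 1.49116e-9 c.
Thus 8978.6 × 1.49116e-9 ≈ 1.339e-5 c.

1.339e-5 times the speed of light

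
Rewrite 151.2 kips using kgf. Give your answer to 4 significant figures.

68580 kilograms-force

1 kip = 453.592 kgf.
Then 151.2 × 453.592 ≈ 68580 kgf.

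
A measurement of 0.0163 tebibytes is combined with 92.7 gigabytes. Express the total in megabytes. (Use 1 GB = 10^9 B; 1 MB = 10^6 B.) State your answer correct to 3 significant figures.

111000 MB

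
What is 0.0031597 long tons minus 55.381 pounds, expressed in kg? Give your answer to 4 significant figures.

0.0031597 long ton = 3.21040 kg and 55.381 lb = 25.1204 kg.
3.21040 − 25.1204 ≈ -21.91 kg.

-21.91 kilograms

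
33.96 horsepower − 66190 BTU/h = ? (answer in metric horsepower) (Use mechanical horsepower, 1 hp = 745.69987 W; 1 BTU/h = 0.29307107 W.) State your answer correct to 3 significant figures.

8.06 PS

33.96 hp = 34.4310 PS and 66190 BTU/h = 26.3744 PS.
34.4310 − 26.3744 ≈ 8.06 PS.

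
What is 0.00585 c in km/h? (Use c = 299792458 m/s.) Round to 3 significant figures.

6.31 × 10^6 km/h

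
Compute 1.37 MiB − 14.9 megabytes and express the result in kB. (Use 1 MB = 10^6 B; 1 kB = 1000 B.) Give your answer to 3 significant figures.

-13500 kB

1.37 MiB = 1436.55 kB and 14.9 MB = 14900.0 kB.
1436.55 − 14900.0 ≈ -13500 kB.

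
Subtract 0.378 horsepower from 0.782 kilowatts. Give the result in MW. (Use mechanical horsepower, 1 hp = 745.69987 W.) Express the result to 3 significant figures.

0.782 kW = 0.000782000 MW and 0.378 hp = 0.000281875 MW.
0.000782000 − 0.000281875 ≈ 0.000500 MW.

0.000500 MW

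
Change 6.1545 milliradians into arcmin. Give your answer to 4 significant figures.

21.16 arcminutes

1 milliradian = 3.43775 arcmin.
So 6.1545 × 3.43775 ≈ 21.16 arcmin.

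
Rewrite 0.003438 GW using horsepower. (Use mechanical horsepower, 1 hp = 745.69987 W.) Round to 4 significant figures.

4610 hp

1 gigawatt = 1.34102e+6 hp.
So 0.003438 × 1.34102e+6 ≈ 4610 hp.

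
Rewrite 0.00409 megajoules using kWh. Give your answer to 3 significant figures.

0.00114 kWh

1 MJ = 0.277778 kWh.
So 0.00409 × 0.277778 ≈ 0.00114 kWh.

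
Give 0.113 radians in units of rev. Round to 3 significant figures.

1 radian = 0.159155 revolutions.
So 0.113 × 0.159155 ≈ 0.0180 rev.

0.0180 rev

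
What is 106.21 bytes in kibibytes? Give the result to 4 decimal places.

0.1037 KiB

1 B = 0.0009765625 KiB.
Thus 106.21 × 0.0009765625 ≈ 0.1037 KiB.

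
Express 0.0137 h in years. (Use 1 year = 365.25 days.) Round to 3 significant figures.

1.56 × 10^-6 yr

1 hour = 0.000114077 years.
0.0137 × 0.000114077 ≈ 1.56 × 10^-6 yr.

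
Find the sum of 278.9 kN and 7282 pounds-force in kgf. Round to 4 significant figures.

278.9 kN = 28439.9 kgf and 7282 lbf = 3303.06 kgf.
28439.9 + 3303.06 ≈ 31740 kgf.

31740 kgf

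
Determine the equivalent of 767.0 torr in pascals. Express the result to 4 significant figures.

1 torr = 133.322 Pa.
So 767.0 × 133.322 ≈ 102300 Pa.

102300 Pa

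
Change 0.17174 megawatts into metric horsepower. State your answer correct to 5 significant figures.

1 MW = 1359.62 PS.
Thus 0.17174 × 1359.62 ≈ 233.50 PS.

233.50 metric horsepower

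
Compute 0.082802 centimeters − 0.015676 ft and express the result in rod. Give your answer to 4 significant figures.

-0.0007854 rods

0.082802 cm = 0.000164642 rod and 0.015676 ft = 0.000950061 rod.
0.000164642 − 0.000950061 ≈ -0.0007854 rod.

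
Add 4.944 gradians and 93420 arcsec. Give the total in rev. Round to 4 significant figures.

0.08444 revolutions

4.944 grad = 0.0123600 rev and 93420 arcsec = 0.0720833 rev.
0.0123600 + 0.0720833 ≈ 0.08444 rev.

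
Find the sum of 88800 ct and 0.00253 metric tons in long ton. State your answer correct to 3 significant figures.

88800 ct = 0.0174795 long ton and 0.00253 t = 0.00249004 long ton.
0.0174795 + 0.00249004 ≈ 0.0200 long ton.

0.0200 long tons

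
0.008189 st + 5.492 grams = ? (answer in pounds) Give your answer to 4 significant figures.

0.1268 lb

0.008189 st = 0.114646 lb and 5.492 g = 0.0121078 lb.
0.114646 + 0.0121078 ≈ 0.1268 lb.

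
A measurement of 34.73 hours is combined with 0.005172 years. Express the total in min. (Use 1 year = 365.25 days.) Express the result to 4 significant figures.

4804 minutes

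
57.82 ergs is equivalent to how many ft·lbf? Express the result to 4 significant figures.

1 erg = 7.37562 × 10^-8 ft·lbf.
So 57.82 × 7.37562 × 10^-8 ≈ 4.265 × 10^-6 ft·lbf.

4.265 × 10^-6 ft·lbf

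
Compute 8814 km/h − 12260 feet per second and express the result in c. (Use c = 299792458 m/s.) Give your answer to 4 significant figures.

8814 km/h = 8.16676e-6 c and 12260 ft/s = 1.24648e-5 c.
8.16676e-6 − 1.24648e-5 ≈ -4.298e-6 c.

-4.298e-6 c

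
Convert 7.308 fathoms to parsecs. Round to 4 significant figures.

1 fathom = 5.92674 × 10^-17 parsecs.
7.308 × 5.92674 × 10^-17 ≈ 4.331 × 10^-16 pc.

4.331 × 10^-16 pc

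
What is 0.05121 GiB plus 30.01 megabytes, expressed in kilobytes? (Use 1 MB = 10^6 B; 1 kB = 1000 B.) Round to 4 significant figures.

85000 kilobytes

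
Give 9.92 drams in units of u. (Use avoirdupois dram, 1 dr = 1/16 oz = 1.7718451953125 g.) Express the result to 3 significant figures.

1.06 × 10^25 u

1 dram = 1.06703 × 10^24 u.
Then 9.92 × 1.06703 × 10^24 ≈ 1.06 × 10^25 u.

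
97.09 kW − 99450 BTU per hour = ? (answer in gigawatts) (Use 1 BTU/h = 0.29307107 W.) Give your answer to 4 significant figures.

97.09 kW = 9.70900 × 10^-5 GW and 99450 BTU/h = 2.91459 × 10^-5 GW.
9.70900 × 10^-5 − 2.91459 × 10^-5 ≈ 6.794 × 10^-5 GW.

6.794 × 10^-5 gigawatts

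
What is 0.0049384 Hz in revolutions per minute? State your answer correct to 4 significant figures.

1 hertz = 60.0000 rpm.
Then 0.0049384 × 60.0000 ≈ 0.2963 rpm.

0.2963 revolutions per minute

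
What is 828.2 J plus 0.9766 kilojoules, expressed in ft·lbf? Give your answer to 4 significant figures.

828.2 J = 610.849 ft·lbf and 0.9766 kJ = 720.303 ft·lbf.
610.849 + 720.303 ≈ 1331 ft·lbf.

1331 foot-pounds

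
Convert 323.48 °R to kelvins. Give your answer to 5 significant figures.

179.71 K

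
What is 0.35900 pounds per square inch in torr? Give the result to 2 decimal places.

1 pound per square inch = 51.7149 torr.
Thus 0.35900 × 51.7149 ≈ 18.57 torr.

18.57 torr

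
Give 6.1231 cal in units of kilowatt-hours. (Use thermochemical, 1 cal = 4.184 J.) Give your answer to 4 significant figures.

7.116e-6 kilowatt-hours

1 cal = 1.16222e-6 kWh.
6.1231 × 1.16222e-6 ≈ 7.116e-6 kWh.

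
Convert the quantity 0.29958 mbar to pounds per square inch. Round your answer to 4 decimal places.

0.0043 psi

1 millibar = 0.0145038 pounds per square inch.
Thus 0.29958 × 0.0145038 ≈ 0.0043 psi.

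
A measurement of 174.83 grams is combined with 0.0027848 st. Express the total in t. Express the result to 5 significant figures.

0.00019251 metric tons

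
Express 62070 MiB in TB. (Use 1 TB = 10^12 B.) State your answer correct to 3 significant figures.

1 MiB = 1.04858e-6 TB.
62070 × 1.04858e-6 ≈ 0.0651 TB.

0.0651 terabytes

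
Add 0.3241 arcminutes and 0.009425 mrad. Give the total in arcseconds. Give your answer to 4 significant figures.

0.3241 arcmin = 19.4460 arcsec and 0.009425 mrad = 1.94405 arcsec.
19.4460 + 1.94405 ≈ 21.39 arcsec.

21.39 arcseconds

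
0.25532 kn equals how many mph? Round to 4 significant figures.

0.2938 miles per hour

1 knot = 1.15078 mph.
Thus 0.25532 × 1.15078 ≈ 0.2938 mph.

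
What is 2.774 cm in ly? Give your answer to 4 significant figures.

1 centimeter = 1.05700e-18 light-years.
Thus 2.774 × 1.05700e-18 ≈ 2.932e-18 ly.

2.932e-18 light-years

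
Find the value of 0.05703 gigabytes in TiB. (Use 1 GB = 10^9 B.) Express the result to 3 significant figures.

5.19 × 10^-5 TiB

1 gigabyte = 0.000909495 TiB.
Then 0.05703 × 0.000909495 ≈ 5.19 × 10^-5 TiB.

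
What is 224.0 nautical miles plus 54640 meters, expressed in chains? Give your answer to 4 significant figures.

23340 chains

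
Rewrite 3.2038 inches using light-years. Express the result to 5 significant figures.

8.6015 × 10^-18 light-years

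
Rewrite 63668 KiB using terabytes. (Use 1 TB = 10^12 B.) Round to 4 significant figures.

6.520 × 10^-5 TB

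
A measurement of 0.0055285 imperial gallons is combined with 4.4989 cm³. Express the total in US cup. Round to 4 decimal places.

0.1252 US cups

0.0055285 imp gal = 0.106231 US cup and 4.4989 cm³ = 0.0190157 US cup.
0.106231 + 0.0190157 ≈ 0.1252 US cup.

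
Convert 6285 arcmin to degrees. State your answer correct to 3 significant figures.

105 degrees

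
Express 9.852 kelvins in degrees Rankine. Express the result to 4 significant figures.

°R = K × 9/5.
Applying the formula gives 17.73 °R.

17.73 degrees Rankine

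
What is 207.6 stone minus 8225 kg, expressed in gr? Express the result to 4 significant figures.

-1.066 × 10^8 gr

207.6 st = 2.03448 × 10^7 gr and 8225 kg = 1.26931 × 10^8 gr.
2.03448 × 10^7 − 1.26931 × 10^8 ≈ -1.066 × 10^8 gr.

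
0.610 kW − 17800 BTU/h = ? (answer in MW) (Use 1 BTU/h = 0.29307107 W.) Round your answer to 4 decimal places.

-0.0046 MW

0.610 kW = 0.000610000 MW and 17800 BTU/h = 0.00521667 MW.
0.000610000 − 0.00521667 ≈ -0.0046 MW.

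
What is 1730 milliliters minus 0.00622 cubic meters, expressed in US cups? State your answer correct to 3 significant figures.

-19.0 US cup

1730 mL = 7.31228 US cup and 0.00622 m³ = 26.2904 US cup.
7.31228 − 26.2904 ≈ -19.0 US cup.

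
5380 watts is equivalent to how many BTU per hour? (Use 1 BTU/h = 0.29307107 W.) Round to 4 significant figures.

18360 BTU/h

1 watt = 3.41214 BTU/h.
Then 5380 × 3.41214 ≈ 18360 BTU/h.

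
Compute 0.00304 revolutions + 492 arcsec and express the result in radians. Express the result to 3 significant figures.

0.0215 radians

0.00304 rev = 0.0191009 rad and 492 arcsec = 0.00238528 rad.
0.0191009 + 0.00238528 ≈ 0.0215 rad.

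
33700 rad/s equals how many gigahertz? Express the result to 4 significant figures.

5.364e-6 GHz

1 radian per second = 1.59155e-10 GHz.
Then 33700 × 1.59155e-10 ≈ 5.364e-6 GHz.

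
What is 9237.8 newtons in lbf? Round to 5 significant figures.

1 newton = 0.224809 pounds-force.
Then 9237.8 × 0.224809 ≈ 2076.7 lbf.

2076.7 lbf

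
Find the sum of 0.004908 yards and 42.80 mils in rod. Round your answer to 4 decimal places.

0.004908 yd = 0.000892364 rod and 42.80 mil = 0.000216162 rod.
0.000892364 + 0.000216162 ≈ 0.0011 rod.

0.0011 rod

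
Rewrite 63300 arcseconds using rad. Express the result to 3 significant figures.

0.307 radians

1 arcsecond = 4.84814e-6 rad.
Then 63300 × 4.84814e-6 ≈ 0.307 rad.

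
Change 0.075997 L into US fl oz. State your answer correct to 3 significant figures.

2.57 US fl oz

1 liter = 33.8140 US fluid ounces.
0.075997 × 33.8140 ≈ 2.57 US fl oz.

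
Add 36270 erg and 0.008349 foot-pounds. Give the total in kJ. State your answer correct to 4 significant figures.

36270 erg = 3.62700 × 10^-6 kJ and 0.008349 ft·lbf = 1.13197 × 10^-5 kJ.
3.62700 × 10^-6 + 1.13197 × 10^-5 ≈ 1.495 × 10^-5 kJ.

1.495 × 10^-5 kJ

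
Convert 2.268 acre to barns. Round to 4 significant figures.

9.178e+31 barns

1 acre = 4.04686e+31 barn.
So 2.268 × 4.04686e+31 ≈ 9.178e+31 barn.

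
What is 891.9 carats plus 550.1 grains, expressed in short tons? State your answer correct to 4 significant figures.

0.0002359 short ton

891.9 ct = 0.000196630 short ton and 550.1 gr = 3.92929 × 10^-5 short ton.
0.000196630 + 3.92929 × 10^-5 ≈ 0.0002359 short ton.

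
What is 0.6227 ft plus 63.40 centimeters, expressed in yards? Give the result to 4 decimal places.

0.9009 yards

0.6227 ft = 0.207567 yd and 63.40 cm = 0.693351 yd.
0.207567 + 0.693351 ≈ 0.9009 yd.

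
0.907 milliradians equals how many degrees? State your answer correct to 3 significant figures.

1 mrad = 0.0572958 °.
0.907 × 0.0572958 ≈ 0.0520 °.

0.0520 °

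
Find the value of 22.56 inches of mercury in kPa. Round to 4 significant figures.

1 inHg = 3.38639 kPa.
So 22.56 × 3.38639 ≈ 76.40 kPa.

76.40 kilopascals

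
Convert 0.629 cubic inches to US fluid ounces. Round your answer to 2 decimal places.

1 in³ = 0.554113 US fluid ounces.
Then 0.629 × 0.554113 ≈ 0.35 US fl oz.

0.35 US fluid ounces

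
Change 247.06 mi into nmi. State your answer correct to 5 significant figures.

1 mi = 0.868976 nautical miles.
So 247.06 × 0.868976 ≈ 214.69 nmi.

214.69 nautical miles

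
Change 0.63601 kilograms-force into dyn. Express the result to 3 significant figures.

624000 dynes

1 kilogram-force = 980665 dynes.
So 0.63601 × 980665 ≈ 624000 dyn.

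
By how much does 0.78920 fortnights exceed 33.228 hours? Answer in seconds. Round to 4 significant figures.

0.78920 fortnight = 954616 s and 33.228 h = 119621 s.
954616 − 119621 ≈ 835000 s.

835000 seconds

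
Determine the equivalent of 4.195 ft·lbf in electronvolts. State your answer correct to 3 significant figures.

1 foot-pound = 8.46235 × 10^18 eV.
Thus 4.195 × 8.46235 × 10^18 ≈ 3.55 × 10^19 eV.

3.55 × 10^19 eV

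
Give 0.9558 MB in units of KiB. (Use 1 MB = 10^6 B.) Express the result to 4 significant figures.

933.4 KiB

1 megabyte = 976.5625 KiB.
0.9558 × 976.5625 ≈ 933.4 KiB.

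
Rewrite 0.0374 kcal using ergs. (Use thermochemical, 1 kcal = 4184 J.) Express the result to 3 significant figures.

1 kilocalorie = 4.18400e+10 erg.
0.0374 × 4.18400e+10 ≈ 1.56e+9 erg.

1.56e+9 ergs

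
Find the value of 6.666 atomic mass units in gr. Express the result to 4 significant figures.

1.708e-22 gr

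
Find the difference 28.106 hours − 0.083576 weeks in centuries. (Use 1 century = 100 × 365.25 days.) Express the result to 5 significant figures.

28.106 h = 3.20625e-5 century and 0.083576 wk = 1.60173e-5 century.
3.20625e-5 − 1.60173e-5 ≈ 1.6045e-5 century.

1.6045e-5 centuries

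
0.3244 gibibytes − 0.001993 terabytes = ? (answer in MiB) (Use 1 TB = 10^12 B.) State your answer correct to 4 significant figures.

-1568 MiB

0.3244 GiB = 332.186 MiB and 0.001993 TB = 1900.67 MiB.
332.186 − 1900.67 ≈ -1568 MiB.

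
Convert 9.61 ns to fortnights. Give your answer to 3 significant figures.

7.94 × 10^-15 fortnights

1 nanosecond = 8.26720 × 10^-16 fortnights.
Then 9.61 × 8.26720 × 10^-16 ≈ 7.94 × 10^-15 fortnight.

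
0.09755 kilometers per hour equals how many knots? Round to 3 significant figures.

1 kilometer per hour = 0.539957 kn.
Thus 0.09755 × 0.539957 ≈ 0.0527 kn.

0.0527 kn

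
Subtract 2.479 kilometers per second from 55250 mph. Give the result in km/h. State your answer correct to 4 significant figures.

55250 mph = 88916.3 km/h and 2.479 km/s = 8924.40 km/h.
88916.3 − 8924.40 ≈ 79990 km/h.

79990 km/h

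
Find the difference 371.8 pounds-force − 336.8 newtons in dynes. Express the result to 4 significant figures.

1.317e+8 dyn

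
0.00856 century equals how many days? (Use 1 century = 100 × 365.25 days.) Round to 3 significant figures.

1 century = 36525.0 d.
Then 0.00856 × 36525.0 ≈ 313 d.

313 days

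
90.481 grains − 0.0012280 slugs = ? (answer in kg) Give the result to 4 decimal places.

-0.0121 kg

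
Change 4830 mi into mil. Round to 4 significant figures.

3.060e+11 mil

1 mi = 6.33600e+7 mils.
Then 4830 × 6.33600e+7 ≈ 3.060e+11 mil.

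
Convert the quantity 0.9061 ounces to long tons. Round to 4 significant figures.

1 ounce = 2.79018e-5 long ton.
0.9061 × 2.79018e-5 ≈ 2.528e-5 long ton.

2.528e-5 long ton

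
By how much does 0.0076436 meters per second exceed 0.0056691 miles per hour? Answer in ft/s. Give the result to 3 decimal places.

0.017 feet per second

0.0076436 m/s = 0.0250774 ft/s and 0.0056691 mph = 0.00831468 ft/s.
0.0250774 − 0.00831468 ≈ 0.017 ft/s.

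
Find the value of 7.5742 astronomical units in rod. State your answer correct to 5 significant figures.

2.2530 × 10^11 rod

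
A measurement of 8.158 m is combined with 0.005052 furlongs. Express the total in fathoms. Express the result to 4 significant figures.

8.158 m = 4.46085 fathom and 0.005052 furlong = 0.555720 fathom.
4.46085 + 0.555720 ≈ 5.017 fathom.

5.017 fathom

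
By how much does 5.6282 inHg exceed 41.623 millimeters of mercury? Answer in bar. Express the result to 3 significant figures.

0.135 bar

5.6282 inHg = 0.190593 bar and 41.623 mmHg = 0.0554928 bar.
0.190593 − 0.0554928 ≈ 0.135 bar.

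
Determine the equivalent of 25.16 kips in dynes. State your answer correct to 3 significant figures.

1.12 × 10^10 dynes

1 kip = 4.44822 × 10^8 dynes.
Thus 25.16 × 4.44822 × 10^8 ≈ 1.12 × 10^10 dyn.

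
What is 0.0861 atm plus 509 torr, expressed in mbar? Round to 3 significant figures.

766 millibar

0.0861 atm = 87.2408 mbar and 509 torr = 678.611 mbar.
87.2408 + 678.611 ≈ 766 mbar.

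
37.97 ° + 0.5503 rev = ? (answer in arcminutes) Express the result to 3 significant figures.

37.97 ° = 2278.20 arcmin and 0.5503 rev = 11886.5 arcmin.
2278.20 + 11886.5 ≈ 14200 arcmin.

14200 arcmin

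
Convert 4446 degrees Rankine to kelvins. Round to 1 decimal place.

2470.0 K

°R = K × 9/5.
Applying the formula gives 2470.0 K.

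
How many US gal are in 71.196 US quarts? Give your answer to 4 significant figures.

1 US qt = 0.250000 US gallons.
71.196 × 0.250000 ≈ 17.80 US gal.

17.80 US gal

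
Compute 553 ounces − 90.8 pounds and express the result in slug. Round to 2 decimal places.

-1.75 slug

553 oz = 1.07424 slug and 90.8 lb = 2.82215 slug.
1.07424 − 2.82215 ≈ -1.75 slug.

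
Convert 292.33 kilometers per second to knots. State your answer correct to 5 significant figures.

568240 kn

1 km/s = 1943.84 kn.
Then 292.33 × 1943.84 ≈ 568240 kn.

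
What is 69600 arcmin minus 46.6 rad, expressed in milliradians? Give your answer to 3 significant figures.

69600 arcmin = 20245.8 mrad and 46.6 rad = 46600.0 mrad.
20245.8 − 46600.0 ≈ -26400 mrad.

-26400 milliradians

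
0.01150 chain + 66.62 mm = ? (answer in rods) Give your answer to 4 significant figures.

0.01150 chain = 0.0460000 rod and 66.62 mm = 0.0132466 rod.
0.0460000 + 0.0132466 ≈ 0.05925 rod.

0.05925 rods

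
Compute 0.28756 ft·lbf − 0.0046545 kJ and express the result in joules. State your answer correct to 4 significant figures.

-4.265 joules

0.28756 ft·lbf = 0.389879 J and 0.0046545 kJ = 4.65450 J.
0.389879 − 4.65450 ≈ -4.265 J.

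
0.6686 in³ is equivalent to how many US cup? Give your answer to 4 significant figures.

0.04631 US cups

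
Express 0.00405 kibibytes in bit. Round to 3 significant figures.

33.2 bit

1 KiB = 8192.00 bits.
Thus 0.00405 × 8192.00 ≈ 33.2 bit.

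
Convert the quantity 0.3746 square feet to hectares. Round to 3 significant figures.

3.48 × 10^-6 ha

1 square foot = 9.29030 × 10^-6 ha.
0.3746 × 9.29030 × 10^-6 ≈ 3.48 × 10^-6 ha.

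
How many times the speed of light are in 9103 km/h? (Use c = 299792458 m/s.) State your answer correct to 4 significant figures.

8.435e-6 c

1 kilometer per hour = 9.26567e-10 times the speed of light.
Then 9103 × 9.26567e-10 ≈ 8.435e-6 c.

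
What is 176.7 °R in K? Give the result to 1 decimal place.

°R = K × 9/5.
Applying the formula gives 98.2 K.

98.2 kelvins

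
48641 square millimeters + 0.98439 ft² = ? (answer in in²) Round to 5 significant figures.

217.15 in²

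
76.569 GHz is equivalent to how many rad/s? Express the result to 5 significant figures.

1 gigahertz = 6.28319 × 10^9 rad/s.
Thus 76.569 × 6.28319 × 10^9 ≈ 4.8110 × 10^11 rad/s.

4.8110 × 10^11 radians per second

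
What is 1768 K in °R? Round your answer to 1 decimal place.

°R = K × 9/5.
Applying the formula gives 3182.4 °R.

3182.4 °R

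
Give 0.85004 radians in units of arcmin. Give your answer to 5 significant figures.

2922.2 arcmin

1 radian = 3437.75 arcmin.
0.85004 × 3437.75 ≈ 2922.2 arcmin.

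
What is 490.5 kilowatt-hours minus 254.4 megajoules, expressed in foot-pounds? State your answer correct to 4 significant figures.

490.5 kWh = 1.30239e+9 ft·lbf and 254.4 MJ = 1.87636e+8 ft·lbf.
1.30239e+9 − 1.87636e+8 ≈ 1.115e+9 ft·lbf.

1.115e+9 ft·lbf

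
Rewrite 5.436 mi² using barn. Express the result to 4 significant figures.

1 mi² = 2.58999 × 10^34 barn.
Thus 5.436 × 2.58999 × 10^34 ≈ 1.408 × 10^35 barn.

1.408 × 10^35 barns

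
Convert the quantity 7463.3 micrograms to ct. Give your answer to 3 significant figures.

0.0373 carats

1 microgram = 5.00000 × 10^-6 ct.
Thus 7463.3 × 5.00000 × 10^-6 ≈ 0.0373 ct.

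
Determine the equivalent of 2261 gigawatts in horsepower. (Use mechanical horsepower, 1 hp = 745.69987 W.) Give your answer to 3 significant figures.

1 gigawatt = 1.34102 × 10^6 hp.
Then 2261 × 1.34102 × 10^6 ≈ 3.03 × 10^9 hp.

3.03 × 10^9 horsepower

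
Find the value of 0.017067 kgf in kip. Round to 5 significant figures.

3.7626e-5 kip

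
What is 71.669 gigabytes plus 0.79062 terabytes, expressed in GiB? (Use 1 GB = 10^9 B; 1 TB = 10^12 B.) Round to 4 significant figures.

803.1 GiB

71.669 GB = 66.7470 GiB and 0.79062 TB = 736.322 GiB.
66.7470 + 736.322 ≈ 803.1 GiB.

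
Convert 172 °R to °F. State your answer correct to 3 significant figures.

-288 degrees Fahrenheit

°R = °F + 459.67.
Applying the formula gives -288 °F.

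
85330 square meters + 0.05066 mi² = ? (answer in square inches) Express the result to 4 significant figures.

85330 m² = 1.32262 × 10^8 in² and 0.05066 mi² = 2.03374 × 10^8 in².
1.32262 × 10^8 + 2.03374 × 10^8 ≈ 3.356 × 10^8 in².

3.356 × 10^8 square inches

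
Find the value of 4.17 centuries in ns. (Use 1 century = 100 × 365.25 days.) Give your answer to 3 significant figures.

1.32 × 10^19 nanoseconds

1 century = 3.15576 × 10^18 ns.
Then 4.17 × 3.15576 × 10^18 ≈ 1.32 × 10^19 ns.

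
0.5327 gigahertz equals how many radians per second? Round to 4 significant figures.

3.347 × 10^9 rad/s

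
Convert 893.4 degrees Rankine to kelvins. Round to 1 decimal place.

°R = K × 9/5.
Applying the formula gives 496.3 K.

496.3 kelvins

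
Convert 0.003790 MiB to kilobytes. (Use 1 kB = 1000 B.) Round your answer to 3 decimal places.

3.974 kB

1 MiB = 1048.58 kilobytes.
So 0.003790 × 1048.58 ≈ 3.974 kB.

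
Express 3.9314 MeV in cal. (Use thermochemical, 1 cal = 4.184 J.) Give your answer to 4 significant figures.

1 MeV = 3.82929e-14 cal.
So 3.9314 × 3.82929e-14 ≈ 1.505e-13 cal.

1.505e-13 calories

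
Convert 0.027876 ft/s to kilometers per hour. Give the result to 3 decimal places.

0.031 kilometers per hour

1 foot per second = 1.09728 km/h.
Then 0.027876 × 1.09728 ≈ 0.031 km/h.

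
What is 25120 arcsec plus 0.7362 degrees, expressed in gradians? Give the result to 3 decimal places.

25120 arcsec = 7.75309 grad and 0.7362 ° = 0.818000 grad.
7.75309 + 0.818000 ≈ 8.571 grad.

8.571 gradians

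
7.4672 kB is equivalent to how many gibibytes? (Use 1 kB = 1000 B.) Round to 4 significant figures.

1 kilobyte = 9.31323e-7 gibibytes.
Thus 7.4672 × 9.31323e-7 ≈ 6.954e-6 GiB.

6.954e-6 GiB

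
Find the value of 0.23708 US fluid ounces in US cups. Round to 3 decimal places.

1 US fl oz = 0.125000 US cups.
Then 0.23708 × 0.125000 ≈ 0.030 US cup.

0.030 US cups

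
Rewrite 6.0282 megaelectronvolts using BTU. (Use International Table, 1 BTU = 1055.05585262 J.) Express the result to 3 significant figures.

9.15e-16 British thermal units

1 MeV = 1.51857e-16 British thermal units.
Then 6.0282 × 1.51857e-16 ≈ 9.15e-16 BTU.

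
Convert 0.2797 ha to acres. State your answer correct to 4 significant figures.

0.6912 acres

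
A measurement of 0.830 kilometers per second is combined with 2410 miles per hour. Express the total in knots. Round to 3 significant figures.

3710 kn

0.830 km/s = 1613.39 kn and 2410 mph = 2094.23 kn.
1613.39 + 2094.23 ≈ 3710 kn.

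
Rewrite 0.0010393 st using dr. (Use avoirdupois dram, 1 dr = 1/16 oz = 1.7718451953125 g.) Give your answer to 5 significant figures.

3.7249 dr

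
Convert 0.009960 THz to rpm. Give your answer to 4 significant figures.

5.976 × 10^11 revolutions per minute

1 THz = 6.00000 × 10^13 revolutions per minute.
Then 0.009960 × 6.00000 × 10^13 ≈ 5.976 × 10^11 rpm.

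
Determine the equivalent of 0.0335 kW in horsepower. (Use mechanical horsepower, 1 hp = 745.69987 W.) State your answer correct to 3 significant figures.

0.0449 hp

1 kW = 1.34102 hp.
Thus 0.0335 × 1.34102 ≈ 0.0449 hp.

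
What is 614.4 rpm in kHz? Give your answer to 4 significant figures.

0.01024 kHz

1 rpm = 1.66667e-5 kHz.
Thus 614.4 × 1.66667e-5 ≈ 0.01024 kHz.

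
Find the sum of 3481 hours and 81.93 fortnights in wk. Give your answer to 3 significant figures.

3481 h = 20.7202 wk and 81.93 fortnight = 163.860 wk.
20.7202 + 163.860 ≈ 185 wk.

185 wk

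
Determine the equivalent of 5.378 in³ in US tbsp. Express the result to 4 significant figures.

5.960 US tbsp

1 in³ = 1.10823 US tbsp.
5.378 × 1.10823 ≈ 5.960 US tbsp.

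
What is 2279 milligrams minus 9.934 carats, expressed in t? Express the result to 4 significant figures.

2.922e-7 t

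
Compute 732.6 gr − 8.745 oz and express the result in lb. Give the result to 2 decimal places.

732.6 gr = 0.1046571 lb and 8.745 oz = 0.5465625 lb.
0.1046571 − 0.5465625 ≈ -0.44 lb.

-0.44 pounds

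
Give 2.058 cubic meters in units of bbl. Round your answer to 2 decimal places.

1 cubic meter = 6.28981 oil barrels.
2.058 × 6.28981 ≈ 12.94 bbl.

12.94 bbl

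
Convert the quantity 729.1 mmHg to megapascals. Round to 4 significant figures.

1 millimeter of mercury = 0.000133322 MPa.
729.1 × 0.000133322 ≈ 0.09721 MPa.

0.09721 MPa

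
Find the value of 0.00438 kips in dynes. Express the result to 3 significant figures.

1 kip = 4.44822 × 10^8 dyn.
So 0.00438 × 4.44822 × 10^8 ≈ 1.95 × 10^6 dyn.

1.95 × 10^6 dyn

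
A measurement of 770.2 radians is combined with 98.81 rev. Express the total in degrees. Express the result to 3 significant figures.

770.2 rad = 44129.2 ° and 98.81 rev = 35571.6 °.
44129.2 + 35571.6 ≈ 79700 °.

79700 degrees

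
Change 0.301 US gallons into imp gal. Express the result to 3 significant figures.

1 US gallon = 0.832674 imperial gallons.
Thus 0.301 × 0.832674 ≈ 0.251 imp gal.

0.251 imperial gallons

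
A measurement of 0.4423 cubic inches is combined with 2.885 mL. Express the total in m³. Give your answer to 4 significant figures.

1.013 × 10^-5 m³

0.4423 in³ = 7.24800 × 10^-6 m³ and 2.885 mL = 2.88500 × 10^-6 m³.
7.24800 × 10^-6 + 2.88500 × 10^-6 ≈ 1.013 × 10^-5 m³.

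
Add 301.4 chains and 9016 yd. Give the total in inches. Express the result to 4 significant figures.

301.4 chain = 238709 in and 9016 yd = 324576 in.
238709 + 324576 ≈ 563300 in.

563300 inches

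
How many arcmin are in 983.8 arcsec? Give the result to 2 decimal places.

16.40 arcminutes

1 arcsec = 0.0166667 arcmin.
983.8 × 0.0166667 ≈ 16.40 arcmin.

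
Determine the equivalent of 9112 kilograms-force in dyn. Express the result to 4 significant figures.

1 kgf = 980665 dynes.
Then 9112 × 980665 ≈ 8.936 × 10^9 dyn.

8.936 × 10^9 dynes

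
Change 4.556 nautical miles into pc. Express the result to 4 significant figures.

2.734 × 10^-13 parsecs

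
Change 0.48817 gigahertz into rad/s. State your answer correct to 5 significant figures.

1 GHz = 6.28319 × 10^9 rad/s.
Then 0.48817 × 6.28319 × 10^9 ≈ 3.0673 × 10^9 rad/s.

3.0673 × 10^9 radians per second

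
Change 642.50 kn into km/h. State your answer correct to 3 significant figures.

1190 kilometers per hour

1 knot = 1.85200 kilometers per hour.
642.50 × 1.85200 ≈ 1190 km/h.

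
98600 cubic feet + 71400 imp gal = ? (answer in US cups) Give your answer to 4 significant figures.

1.317 × 10^7 US cups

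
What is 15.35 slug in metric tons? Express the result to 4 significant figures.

0.2240 t

1 slug = 0.0145939 metric tons.
15.35 × 0.0145939 ≈ 0.2240 t.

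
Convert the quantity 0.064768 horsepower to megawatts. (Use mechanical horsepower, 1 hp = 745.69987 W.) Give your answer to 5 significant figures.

4.8297e-5 MW

1 horsepower = 0.000745700 MW.
Thus 0.064768 × 0.000745700 ≈ 4.8297e-5 MW.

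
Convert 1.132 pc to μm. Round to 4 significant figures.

1 parsec = 3.08568e+22 micrometers.
1.132 × 3.08568e+22 ≈ 3.493e+22 μm.

3.493e+22 μm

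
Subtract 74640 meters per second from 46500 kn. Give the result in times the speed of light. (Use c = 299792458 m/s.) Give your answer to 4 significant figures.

-0.0001692 c

46500 kn = 7.97941 × 10^-5 c and 74640 m/s = 0.000248972 c.
7.97941 × 10^-5 − 0.000248972 ≈ -0.0001692 c.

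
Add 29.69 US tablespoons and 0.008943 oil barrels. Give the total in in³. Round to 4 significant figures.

29.69 US tbsp = 26.7906 in³ and 0.008943 bbl = 86.7650 in³.
26.7906 + 86.7650 ≈ 113.6 in³.

113.6 in³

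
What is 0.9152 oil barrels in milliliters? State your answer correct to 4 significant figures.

1 oil barrel = 158987 milliliters.
Then 0.9152 × 158987 ≈ 145500 mL.

145500 mL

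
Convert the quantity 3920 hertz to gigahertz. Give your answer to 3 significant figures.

1 hertz = 1.00000 × 10^-9 GHz.
Thus 3920 × 1.00000 × 10^-9 ≈ 3.92 × 10^-6 GHz.

3.92 × 10^-6 GHz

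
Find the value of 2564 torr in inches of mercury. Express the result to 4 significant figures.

100.9 inches of mercury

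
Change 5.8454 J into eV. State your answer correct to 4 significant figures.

1 J = 6.24151e+18 electronvolts.
Then 5.8454 × 6.24151e+18 ≈ 3.648e+19 eV.

3.648e+19 electronvolts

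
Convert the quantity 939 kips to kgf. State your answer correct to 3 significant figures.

426000 kgf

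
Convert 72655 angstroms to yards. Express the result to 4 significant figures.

7.946 × 10^-6 yards

1 Å = 1.09361 × 10^-10 yd.
Thus 72655 × 1.09361 × 10^-10 ≈ 7.946 × 10^-6 yd.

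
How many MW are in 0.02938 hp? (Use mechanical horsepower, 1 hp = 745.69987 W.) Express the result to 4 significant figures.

2.191e-5 megawatts

1 hp = 0.000745700 MW.
0.02938 × 0.000745700 ≈ 2.191e-5 MW.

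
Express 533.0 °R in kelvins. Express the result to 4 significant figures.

296.1 K

°R = K × 9/5.
Applying the formula gives 296.1 K.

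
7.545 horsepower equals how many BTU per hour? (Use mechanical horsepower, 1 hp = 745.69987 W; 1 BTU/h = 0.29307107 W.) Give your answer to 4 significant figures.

19200 BTU per hour

1 horsepower = 2544.43 BTU/h.
So 7.545 × 2544.43 ≈ 19200 BTU/h.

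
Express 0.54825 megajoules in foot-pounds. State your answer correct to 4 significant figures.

1 megajoule = 737562 foot-pounds.
Thus 0.54825 × 737562 ≈ 404400 ft·lbf.

404400 foot-pounds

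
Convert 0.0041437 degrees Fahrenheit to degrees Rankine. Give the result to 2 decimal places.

459.67 °R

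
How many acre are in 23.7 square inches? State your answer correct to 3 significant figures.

3.78e-6 acres

1 square inch = 1.59423e-7 acre.
Then 23.7 × 1.59423e-7 ≈ 3.78e-6 acre.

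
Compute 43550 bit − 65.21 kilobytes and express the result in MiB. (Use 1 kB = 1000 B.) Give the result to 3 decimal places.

-0.057 MiB

43550 bit = 0.00519156 MiB and 65.21 kB = 0.0621891 MiB.
0.00519156 − 0.0621891 ≈ -0.057 MiB.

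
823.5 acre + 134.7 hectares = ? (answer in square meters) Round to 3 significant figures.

823.5 acre = 3.33259e+6 m² and 134.7 ha = 1.34700e+6 m².
3.33259e+6 + 1.34700e+6 ≈ 4.68e+6 m².

4.68e+6 square meters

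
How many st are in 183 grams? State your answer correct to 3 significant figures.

1 gram = 0.000157473 stone.
Then 183 × 0.000157473 ≈ 0.0288 st.

0.0288 stone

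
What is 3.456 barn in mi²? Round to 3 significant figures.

1 barn = 3.86102 × 10^-35 mi².
3.456 × 3.86102 × 10^-35 ≈ 1.33 × 10^-34 mi².

1.33 × 10^-34 square miles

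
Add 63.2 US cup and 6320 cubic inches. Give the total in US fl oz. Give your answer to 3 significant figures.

63.2 US cup = 505.600 US fl oz and 6320 in³ = 3501.99 US fl oz.
505.600 + 3501.99 ≈ 4010 US fl oz.

4010 US fluid ounces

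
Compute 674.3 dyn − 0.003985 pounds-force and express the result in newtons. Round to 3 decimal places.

-0.011 N

674.3 dyn = 0.00674300 N and 0.003985 lbf = 0.0177262 N.
0.00674300 − 0.0177262 ≈ -0.011 N.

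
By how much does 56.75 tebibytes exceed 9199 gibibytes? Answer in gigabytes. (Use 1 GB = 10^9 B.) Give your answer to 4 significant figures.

52520 gigabytes

56.75 TiB = 62397.3 GB and 9199 GiB = 9877.35 GB.
62397.3 − 9877.35 ≈ 52520 GB.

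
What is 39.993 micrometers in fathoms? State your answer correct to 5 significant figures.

1 μm = 5.46807 × 10^-7 fathom.
39.993 × 5.46807 × 10^-7 ≈ 2.1868 × 10^-5 fathom.

2.1868 × 10^-5 fathom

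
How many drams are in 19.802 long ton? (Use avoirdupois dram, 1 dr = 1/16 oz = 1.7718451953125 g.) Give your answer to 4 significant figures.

1.136e+7 dr

1 long ton = 573440 drams.
19.802 × 573440 ≈ 1.136e+7 dr.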